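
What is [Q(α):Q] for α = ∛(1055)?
[Q(α):Q] = 3

The minimal polynomial of α is x^3 - 1055, irreducible over Q since 1055 is not a perfect cube (so x^3 - 1055 has no rational root). Hence [Q(α):Q] = deg(m_α) = 3.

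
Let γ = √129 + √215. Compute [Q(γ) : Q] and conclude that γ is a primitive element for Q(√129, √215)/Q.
[Q(γ) : Q] = 4 (equivalently, Q(γ) = Q(√129, √215))

Obviously Q(γ) ⊆ Q(√129, √215), and [Q(√129, √215):Q] = 4 (since 129, 215 are distinct squarefree integers > 1 with 27735 not a perfect square). To show equality we compute the minimal polynomial of γ. From γ = √129 + √215: γ^2 = 129 + 2√(27735) + 215 = 344 + 2√(27735), so γ^2 - 344 = 2√(27735); squaring, (γ^2 - 344)^2 = 4·27735, i.e. γ^4 - 688γ^2 + 118336 - 110940 = 0, i.e. γ^4 - 688γ^2 + 7396 = 0. So γ is a root of x^4 - 688x^2 + 7396. This polynomial is irreducible over Q: it has no rational root (each ±√129 ± √215 is irrational), and any factorization into two quadratics over Q would force √(27735) ∈ Q (pairing opposite roots) or √129, √215 ∈ Q (other pairings), all impossible. Hence [Q(γ):Q] = 4 = [Q(√129, √215):Q], so Q(γ) = Q(√129, √215).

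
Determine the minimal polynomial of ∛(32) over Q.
m_α(x) = x^3 - 32

α satisfies α^3 = 32, so x^3 - 32 annihilates α. By the rational root test, a rational root p/q (in lowest terms) of x^3 - 32 would satisfy p^3 = 32 q^3, forcing q = 1 and p^3 = 32; but 32 is not a perfect cube, contradiction. A monic cubic over Q with no rational root is irreducible (any nontrivial factorization would include a linear factor). Hence x^3 - 32 is the minimal polynomial of α, and in particular [Q(α):Q] = 3.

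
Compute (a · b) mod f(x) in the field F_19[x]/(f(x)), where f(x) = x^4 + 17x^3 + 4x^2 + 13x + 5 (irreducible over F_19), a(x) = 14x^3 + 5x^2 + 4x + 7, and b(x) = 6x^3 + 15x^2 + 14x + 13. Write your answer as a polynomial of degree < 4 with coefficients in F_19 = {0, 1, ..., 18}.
a · b ≡ 16x^3 + 9x^2 + 5x + 16 (mod f(x))

Multiply in F_19[x]: a(x)·b(x) = (14x^3 + 5x^2 + 4x + 7)·(6x^3 + 15x^2 + 14x + 13) = 8x^6 + 12x^5 + 10x^4 + 12x^3 + 17x^2 + 17x + 15. This has degree ≥ 4, so divide by f(x) over F_19: 8x^6 + 12x^5 + 10x^4 + 12x^3 + 17x^2 + 17x + 15 = (8x^2 + 9x + 15)·(x^4 + 17x^3 + 4x^2 + 13x + 5) + (16x^3 + 9x^2 + 5x + 16). Hence a·b ≡ 16x^3 + 9x^2 + 5x + 16 (mod f). (F_19[x]/(f) is a field with 19^4 = 130321 elements since f is irreducible of degree 4.)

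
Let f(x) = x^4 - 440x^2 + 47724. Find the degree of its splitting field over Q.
[K : Q] = 4

Solving the quadratic in x^2: x^2 = (440 ± √(440^2 - 4·47724))/2 = (440 ± √2704)/2 = (440 ± 52)/2, giving x^2 = 194 or x^2 = 246. So f(x) = (x^2 - 194)(x^2 - 246) and the roots of f are ±√194, ±√246. Hence the splitting field is K = Q(√194, √246). Since 194 and 246 are distinct squarefree integers > 1, their product 47724 is not a perfect square, so √246 ∉ Q(√194). By the tower law [K:Q] = [Q(√194,√246):Q(√194)] · [Q(√194):Q] = 2 · 2 = 4.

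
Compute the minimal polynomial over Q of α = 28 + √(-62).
m_α(x) = x^2 - 56x + 846

From α - 28 = √(-62), squaring gives (α - 28)^2 = -62, i.e. α^2 - 56α + 784 = -62, so α^2 - 56α + 846 = 0. The discriminant of x^2 - 56x + 846 is (-56)^2 - 4·(846) = 3136 - 3384 = -248, and 4·(-62) is not a perfect square in Q since -62 is squarefree and ≠ 1. Hence x^2 - 56x + 846 is irreducible over Q and is the minimal polynomial of α.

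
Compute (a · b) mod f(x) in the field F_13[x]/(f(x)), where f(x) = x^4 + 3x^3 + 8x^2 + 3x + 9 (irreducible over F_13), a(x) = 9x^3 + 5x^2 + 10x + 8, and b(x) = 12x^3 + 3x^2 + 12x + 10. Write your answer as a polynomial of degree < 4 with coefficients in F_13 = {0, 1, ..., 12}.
a · b ≡ 5x^3 + 6x^2 + 5x + 11 (mod f(x))

Multiply in F_13[x]: a(x)·b(x) = (9x^3 + 5x^2 + 10x + 8)·(12x^3 + 3x^2 + 12x + 10) = 4x^6 + 9x^5 + 9x^4 + 3x^3 + 12x^2 + x + 2. This has degree ≥ 4, so divide by f(x) over F_13: 4x^6 + 9x^5 + 9x^4 + 3x^3 + 12x^2 + x + 2 = (4x^2 + 10x + 12)·(x^4 + 3x^3 + 8x^2 + 3x + 9) + (5x^3 + 6x^2 + 5x + 11). Hence a·b ≡ 5x^3 + 6x^2 + 5x + 11 (mod f). (F_13[x]/(f) is a field with 13^4 = 28561 elements since f is irreducible of degree 4.)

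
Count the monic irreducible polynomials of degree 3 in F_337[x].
There are 12757472 monic irreducible polynomials of degree 3 over F_337

Each element of F_{337^3} that lies in no proper subfield is a root of exactly one monic irreducible of degree 3 over F_337, and each such polynomial has 3 distinct roots in F_{337^3}. By Möbius inversion the count is N_337(3) = (1/3) Σ_{d|3} μ(3/d) · 337^d = (1/3)(μ(3)·337^1 + μ(1)·337^3) = 38272416/3 = 12757472.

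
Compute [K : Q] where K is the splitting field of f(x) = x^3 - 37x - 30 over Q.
[K : Q] = 6

By the rational root test, any rational root of the monic integer polynomial f(x) = x^3 - 37x - 30 must be an integer dividing the constant term -30, i.e. one of ±{1, 2, 3, 5, 6, 10, 15, 30}. Evaluating: f(1) = -66, f(-1) = 6, f(2) = -96, f(-2) = 36, f(3) = -114, f(-3) = 54, f(5) = -90, f(-5) = 30, f(6) = -36, f(-6) = -24, f(10) = 600, f(-10) = -660, f(15) = 2790, f(-15) = -2850, f(30) = 25860, f(-30) = -25920; none is 0, so f has no rational root and is therefore irreducible over Q (a cubic with no linear factor over a field is irreducible). For an irreducible cubic, the Galois group is A_3 or S_3 according as the discriminant disc(f) = -4a^3 - 27b^2 = -4·(-37)^3 - 27·(-30)^2 = 178312 is or is not a square in Q. Here disc(f) = 178312 is not a perfect square in Q, so the Galois group of f over Q is not contained in A_3 and must be all of S_3. The splitting field has degree |S_3| = 6 over Q, so [K : Q] = 6.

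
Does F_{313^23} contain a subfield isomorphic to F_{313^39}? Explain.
No: F_{313^39} is not a subfield of F_{313^23}

F_{p^m} embeds in F_{p^n} iff m | n. Here 39 ∤ 23 (since 23 = 0·39 + 23 with remainder 23 ≠ 0), so F_{313^39} is not a subfield of F_{313^23}. Equivalently: if it were, the tower law would give 39 = [F_{313^39}:F_313] dividing [F_{313^23}:F_313] = 23, contradiction.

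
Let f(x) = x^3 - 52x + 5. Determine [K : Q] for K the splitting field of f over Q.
[K : Q] = 6

By the rational root test, any rational root of the monic integer polynomial f(x) = x^3 - 52x + 5 must be an integer dividing the constant term 5, i.e. one of ±{1, 5}. Evaluating: f(1) = -46, f(-1) = 56, f(5) = -130, f(-5) = 140; none is 0, so f has no rational root and is therefore irreducible over Q (a cubic with no linear factor over a field is irreducible). For an irreducible cubic, the Galois group is A_3 or S_3 according as the discriminant disc(f) = -4a^3 - 27b^2 = -4·(-52)^3 - 27·(5)^2 = 561757 is or is not a square in Q. Here disc(f) = 561757 is not a perfect square in Q, so the Galois group of f over Q is not contained in A_3 and must be all of S_3. The splitting field has degree |S_3| = 6 over Q, so [K : Q] = 6.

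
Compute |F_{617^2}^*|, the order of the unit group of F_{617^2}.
|F_{617^2}^*| = 380688

F_{617^2} has 617^2 = 380689 elements; its multiplicative group consists of all nonzero elements, so |F_{617^2}^*| = 380689 - 1 = 380688. (It is cyclic since any finite subgroup of the multiplicative group of a field is cyclic.)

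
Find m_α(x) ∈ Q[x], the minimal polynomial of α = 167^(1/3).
m_α(x) = x^3 - 167

α satisfies α^3 = 167, so x^3 - 167 annihilates α. By the rational root test, a rational root p/q (in lowest terms) of x^3 - 167 would satisfy p^3 = 167 q^3, forcing q = 1 and p^3 = 167; but 167 is not a perfect cube, contradiction. A monic cubic over Q with no rational root is irreducible (any nontrivial factorization would include a linear factor). Hence x^3 - 167 is the minimal polynomial of α, and in particular [Q(α):Q] = 3.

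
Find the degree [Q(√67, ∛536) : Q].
[Q(√67, ∛536) : Q] = 6

Let L = Q(√67, ∛536). Since Q(√67) ⊂ L and [Q(√67):Q] = 2, the tower law gives 2 | [L:Q]. Likewise Q(∛536) ⊂ L with [Q(∛536):Q] = 3 (because 536 is not a perfect cube), so 3 | [L:Q]. As gcd(2,3) = 1, [L:Q] is divisible by 6. Conversely L is generated over Q by √67 and ∛536, so [L:Q] ≤ 2·3 = 6. Therefore [Q(√67, ∛536) : Q] = 6.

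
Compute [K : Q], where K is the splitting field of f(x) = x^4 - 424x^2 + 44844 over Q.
[K : Q] = 4

Solving the quadratic in x^2: x^2 = (424 ± √(424^2 - 4·44844))/2 = (424 ± √400)/2 = (424 ± 20)/2, giving x^2 = 222 or x^2 = 202. So f(x) = (x^2 - 222)(x^2 - 202) and the roots of f are ±√222, ±√202. Hence the splitting field is K = Q(√222, √202). Since 222 and 202 are distinct squarefree integers > 1, their product 44844 is not a perfect square, so √202 ∉ Q(√222). By the tower law [K:Q] = [Q(√222,√202):Q(√222)] · [Q(√222):Q] = 2 · 2 = 4.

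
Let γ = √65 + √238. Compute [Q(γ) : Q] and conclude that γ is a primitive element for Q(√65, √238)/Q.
[Q(γ) : Q] = 4 (equivalently, Q(γ) = Q(√65, √238))

Obviously Q(γ) ⊆ Q(√65, √238), and [Q(√65, √238):Q] = 4 (since 65, 238 are distinct squarefree integers > 1 with 15470 not a perfect square). To show equality we compute the minimal polynomial of γ. From γ = √65 + √238: γ^2 = 65 + 2√(15470) + 238 = 303 + 2√(15470), so γ^2 - 303 = 2√(15470); squaring, (γ^2 - 303)^2 = 4·15470, i.e. γ^4 - 606γ^2 + 91809 - 61880 = 0, i.e. γ^4 - 606γ^2 + 29929 = 0. So γ is a root of x^4 - 606x^2 + 29929. This polynomial is irreducible over Q: it has no rational root (each ±√65 ± √238 is irrational), and any factorization into two quadratics over Q would force √(15470) ∈ Q (pairing opposite roots) or √65, √238 ∈ Q (other pairings), all impossible. Hence [Q(γ):Q] = 4 = [Q(√65, √238):Q], so Q(γ) = Q(√65, √238).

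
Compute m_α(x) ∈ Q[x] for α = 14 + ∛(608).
m_α(x) = x^3 - 42x^2 + 588x - 3352

Set β = α - 14 = ∛(608), so β^3 = 608. Then (α - 14)^3 - 608 = 0, i.e. α is a root of g(x) = (x - 14)^3 - 608 = x^3 - 42x^2 + 588x - 3352. Since g(x) = h(x - 14) where h(x) = x^3 - 608, and h is irreducible over Q (because 608 is not a perfect cube, so h has no rational root, and a monic cubic with no rational root is irreducible), g is also irreducible (irreducibility is preserved under the substitution x → x - 14). Hence m_α(x) = x^3 - 42x^2 + 588x - 3352.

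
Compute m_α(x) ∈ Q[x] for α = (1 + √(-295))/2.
m_α(x) = x^2 - x + 74

From 2α - 1 = √(-295), squaring gives (2α - 1)^2 = -295, i.e. 4α^2 - 4α + 1 = -295, so α^2 - α + (1 + 295)/4 = 0. Since -295 ≡ 1 (mod 4), (1 + 295)/4 = 74 ∈ Z. The polynomial x^2 - x + 74 has discriminant 1 - 4·(74) = -295, which is not a perfect square in Q (d = -295 is squarefree and ≠ 1), so x^2 - x + 74 is irreducible over Q. It is the minimal polynomial of α.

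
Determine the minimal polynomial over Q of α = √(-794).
m_α(x) = x^2 + 794

α satisfies α^2 + 794 = 0, so x^2 + 794 annihilates α. Since d = -794 is squarefree and ≠ 1, it is not a perfect square in Q, so x^2 + 794 has no rational root and is therefore irreducible over Q (a degree-2 polynomial over a field is irreducible iff it has no root). Hence m_α(x) = x^2 + 794.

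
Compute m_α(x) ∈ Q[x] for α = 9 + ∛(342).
m_α(x) = x^3 - 27x^2 + 243x - 1071

Set β = α - 9 = ∛(342), so β^3 = 342. Then (α - 9)^3 - 342 = 0, i.e. α is a root of g(x) = (x - 9)^3 - 342 = x^3 - 27x^2 + 243x - 1071. Since g(x) = h(x - 9) where h(x) = x^3 - 342, and h is irreducible over Q (because 342 is not a perfect cube, so h has no rational root, and a monic cubic with no rational root is irreducible), g is also irreducible (irreducibility is preserved under the substitution x → x - 9). Hence m_α(x) = x^3 - 27x^2 + 243x - 1071.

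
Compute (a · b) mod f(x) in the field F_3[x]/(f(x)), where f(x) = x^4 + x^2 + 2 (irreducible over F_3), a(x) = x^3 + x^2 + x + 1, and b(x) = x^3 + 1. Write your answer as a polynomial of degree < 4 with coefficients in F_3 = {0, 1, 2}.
a · b ≡ x^3 + 2x^2 + 2x + 1 (mod f(x))

Multiply in F_3[x]: a(x)·b(x) = (x^3 + x^2 + x + 1)·(x^3 + 1) = x^6 + x^5 + x^4 + 2x^3 + x^2 + x + 1. This has degree ≥ 4, so divide by f(x) over F_3: x^6 + x^5 + x^4 + 2x^3 + x^2 + x + 1 = (x^2 + x)·(x^4 + x^2 + 2) + (x^3 + 2x^2 + 2x + 1). Hence a·b ≡ x^3 + 2x^2 + 2x + 1 (mod f). (F_3[x]/(f) is a field with 3^4 = 81 elements since f is irreducible of degree 4.)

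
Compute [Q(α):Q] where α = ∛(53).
[Q(α):Q] = 3

The minimal polynomial of α is x^3 - 53, irreducible over Q since 53 is not a perfect cube (so x^3 - 53 has no rational root). Hence [Q(α):Q] = deg(m_α) = 3.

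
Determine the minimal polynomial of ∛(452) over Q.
m_α(x) = x^3 - 452

α satisfies α^3 = 452, so x^3 - 452 annihilates α. By the rational root test, a rational root p/q (in lowest terms) of x^3 - 452 would satisfy p^3 = 452 q^3, forcing q = 1 and p^3 = 452; but 452 is not a perfect cube, contradiction. A monic cubic over Q with no rational root is irreducible (any nontrivial factorization would include a linear factor). Hence x^3 - 452 is the minimal polynomial of α, and in particular [Q(α):Q] = 3.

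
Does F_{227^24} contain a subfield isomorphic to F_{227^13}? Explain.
No: F_{227^13} is not a subfield of F_{227^24}

F_{p^m} embeds in F_{p^n} iff m | n. Here 13 ∤ 24 (since 24 = 1·13 + 11 with remainder 11 ≠ 0), so F_{227^13} is not a subfield of F_{227^24}. Equivalently: if it were, the tower law would give 13 = [F_{227^13}:F_227] dividing [F_{227^24}:F_227] = 24, contradiction.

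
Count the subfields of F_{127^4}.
F_{127^4} has 3 subfields

The subfields of F_{p^n} are exactly the fields F_{p^d} for d | n (each is the fixed field of the unique index-d subgroup of Gal(F_{p^n}/F_p) ≅ Z/nZ). The divisors of n = 4 are {1, 2, 4}, giving 3 subfields: F_{127^1}, F_{127^2}, F_{127^4}.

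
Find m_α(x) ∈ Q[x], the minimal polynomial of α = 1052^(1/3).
m_α(x) = x^3 - 1052

α satisfies α^3 = 1052, so x^3 - 1052 annihilates α. By the rational root test, a rational root p/q (in lowest terms) of x^3 - 1052 would satisfy p^3 = 1052 q^3, forcing q = 1 and p^3 = 1052; but 1052 is not a perfect cube, contradiction. A monic cubic over Q with no rational root is irreducible (any nontrivial factorization would include a linear factor). Hence x^3 - 1052 is the minimal polynomial of α, and in particular [Q(α):Q] = 3.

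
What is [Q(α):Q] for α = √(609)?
[Q(α):Q] = 2

[Q(α):Q] equals the degree of the minimal polynomial of α. Here α^2 = 609 and x^2 - 609 is irreducible (d = 609 is squarefree, ≠ 1, hence not a square), so deg(m_α) = 2. Thus [Q(α):Q] = 2.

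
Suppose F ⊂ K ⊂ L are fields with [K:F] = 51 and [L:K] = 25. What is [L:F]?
[L:F] = 1275

The tower law says that for any tower of field extensions F ⊂ K ⊂ L with finite degrees, [L:F] = [L:K] · [K:F]. Here this gives [L:F] = 25 · 51 = 1275.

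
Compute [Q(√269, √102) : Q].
[Q(√269, √102) : Q] = 4

[Q(√269):Q] = 2 (min poly x^2 - 269, irreducible since 269 is squarefree > 1). For the top step, suppose √102 ∈ Q(√269), say √102 = c + d√269 with c, d ∈ Q. Squaring: 102 = c^2 + 269d^2 + 2cd√269. Since √269 ∉ Q this forces 2cd = 0. If d = 0 then √102 = c ∈ Q, contradicting 102 squarefree > 1. If c = 0 then 102 = 269d^2, so 269·102 = (269d)^2 is a perfect square in Q — but 269·102 = 27438 is not a perfect square (since 269 and 102 are distinct squarefree integers). Contradiction. Hence √102 ∉ Q(√269), so x^2 - 102 stays irreducible over Q(√269) and [Q(√269, √102) : Q(√269)] = 2. By the tower law, [Q(√269, √102) : Q] = 2 · 2 = 4.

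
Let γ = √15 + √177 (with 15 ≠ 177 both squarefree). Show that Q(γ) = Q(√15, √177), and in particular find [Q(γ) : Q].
[Q(γ) : Q] = 4 (equivalently, Q(γ) = Q(√15, √177))

Obviously Q(γ) ⊆ Q(√15, √177), and [Q(√15, √177):Q] = 4 (since 15, 177 are distinct squarefree integers > 1 with 2655 not a perfect square). To show equality we compute the minimal polynomial of γ. From γ = √15 + √177: γ^2 = 15 + 2√(2655) + 177 = 192 + 2√(2655), so γ^2 - 192 = 2√(2655); squaring, (γ^2 - 192)^2 = 4·2655, i.e. γ^4 - 384γ^2 + 36864 - 10620 = 0, i.e. γ^4 - 384γ^2 + 26244 = 0. So γ is a root of x^4 - 384x^2 + 26244. This polynomial is irreducible over Q: it has no rational root (each ±√15 ± √177 is irrational), and any factorization into two quadratics over Q would force √(2655) ∈ Q (pairing opposite roots) or √15, √177 ∈ Q (other pairings), all impossible. Hence [Q(γ):Q] = 4 = [Q(√15, √177):Q], so Q(γ) = Q(√15, √177).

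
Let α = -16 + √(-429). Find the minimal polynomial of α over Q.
m_α(x) = x^2 + 32x + 685

From α + 16 = √(-429), squaring gives (α + 16)^2 = -429, i.e. α^2 + 32α + 256 = -429, so α^2 + 32α + 685 = 0. The discriminant of x^2 + 32x + 685 is (32)^2 - 4·(685) = 1024 - 2740 = -1716, and 4·(-429) is not a perfect square in Q since -429 is squarefree and ≠ 1. Hence x^2 + 32x + 685 is irreducible over Q and is the minimal polynomial of α.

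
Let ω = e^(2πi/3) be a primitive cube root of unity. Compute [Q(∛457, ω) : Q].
[Q(∛457, ω) : Q] = 6

[Q(∛457):Q] = 3 (min poly x^3 - 457, irreducible since 457 is not a perfect cube). [Q(ω):Q] = 2 (min poly x^2 + x + 1). Since Q(∛457) ⊂ R and ω ∉ R, we have ω ∉ Q(∛457), so x^2 + x + 1 remains irreducible over Q(∛457) and [Q(∛457, ω) : Q(∛457)] = 2. By the tower law, [Q(∛457, ω) : Q] = 3 · 2 = 6. (In fact Q(∛457, ω) is the splitting field of x^3 - 457 over Q.)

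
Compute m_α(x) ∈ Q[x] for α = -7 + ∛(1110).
m_α(x) = x^3 + 21x^2 + 147x - 767

Set β = α + 7 = ∛(1110), so β^3 = 1110. Then (α + 7)^3 - 1110 = 0, i.e. α is a root of g(x) = (x + 7)^3 - 1110 = x^3 + 21x^2 + 147x - 767. Since g(x) = h(x + 7) where h(x) = x^3 - 1110, and h is irreducible over Q (because 1110 is not a perfect cube, so h has no rational root, and a monic cubic with no rational root is irreducible), g is also irreducible (irreducibility is preserved under the substitution x → x + 7). Hence m_α(x) = x^3 + 21x^2 + 147x - 767.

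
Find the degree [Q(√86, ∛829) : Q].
[Q(√86, ∛829) : Q] = 6

Let L = Q(√86, ∛829). Since Q(√86) ⊂ L and [Q(√86):Q] = 2, the tower law gives 2 | [L:Q]. Likewise Q(∛829) ⊂ L with [Q(∛829):Q] = 3 (because 829 is not a perfect cube), so 3 | [L:Q]. As gcd(2,3) = 1, [L:Q] is divisible by 6. Conversely L is generated over Q by √86 and ∛829, so [L:Q] ≤ 2·3 = 6. Therefore [Q(√86, ∛829) : Q] = 6.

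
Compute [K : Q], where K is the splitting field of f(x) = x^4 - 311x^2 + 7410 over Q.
[K : Q] = 4

Solving the quadratic in x^2: x^2 = (311 ± √(311^2 - 4·7410))/2 = (311 ± √67081)/2 = (311 ± 259)/2, giving x^2 = 26 or x^2 = 285. So f(x) = (x^2 - 26)(x^2 - 285) and the roots of f are ±√26, ±√285. Hence the splitting field is K = Q(√26, √285). Since 26 and 285 are distinct squarefree integers > 1, their product 7410 is not a perfect square, so √285 ∉ Q(√26). By the tower law [K:Q] = [Q(√26,√285):Q(√26)] · [Q(√26):Q] = 2 · 2 = 4.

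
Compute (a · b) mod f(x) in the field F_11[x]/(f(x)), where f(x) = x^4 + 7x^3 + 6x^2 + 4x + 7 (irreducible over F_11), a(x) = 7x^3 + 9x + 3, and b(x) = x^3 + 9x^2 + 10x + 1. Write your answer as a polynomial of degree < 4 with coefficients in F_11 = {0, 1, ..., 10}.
a · b ≡ 10x^3 + 4x^2 + 9x + 1 (mod f(x))

Multiply in F_11[x]: a(x)·b(x) = (7x^3 + 9x + 3)·(x^3 + 9x^2 + 10x + 1) = 7x^6 + 8x^5 + 2x^4 + 3x^3 + 7x^2 + 6x + 3. This has degree ≥ 4, so divide by f(x) over F_11: 7x^6 + 8x^5 + 2x^4 + 3x^3 + 7x^2 + 6x + 3 = (7x^2 + 3x + 5)·(x^4 + 7x^3 + 6x^2 + 4x + 7) + (10x^3 + 4x^2 + 9x + 1). Hence a·b ≡ 10x^3 + 4x^2 + 9x + 1 (mod f). (F_11[x]/(f) is a field with 11^4 = 14641 elements since f is irreducible of degree 4.)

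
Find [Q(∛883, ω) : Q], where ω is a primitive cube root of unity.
[Q(∛883, ω) : Q] = 6

[Q(∛883):Q] = 3 (min poly x^3 - 883, irreducible since 883 is not a perfect cube). [Q(ω):Q] = 2 (min poly x^2 + x + 1). Since Q(∛883) ⊂ R and ω ∉ R, we have ω ∉ Q(∛883), so x^2 + x + 1 remains irreducible over Q(∛883) and [Q(∛883, ω) : Q(∛883)] = 2. By the tower law, [Q(∛883, ω) : Q] = 3 · 2 = 6. (In fact Q(∛883, ω) is the splitting field of x^3 - 883 over Q.)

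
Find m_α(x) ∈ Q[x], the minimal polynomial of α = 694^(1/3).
m_α(x) = x^3 - 694

α satisfies α^3 = 694, so x^3 - 694 annihilates α. By the rational root test, a rational root p/q (in lowest terms) of x^3 - 694 would satisfy p^3 = 694 q^3, forcing q = 1 and p^3 = 694; but 694 is not a perfect cube, contradiction. A monic cubic over Q with no rational root is irreducible (any nontrivial factorization would include a linear factor). Hence x^3 - 694 is the minimal polynomial of α, and in particular [Q(α):Q] = 3.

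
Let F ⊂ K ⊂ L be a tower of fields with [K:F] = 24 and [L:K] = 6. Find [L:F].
[L:F] = 144

The tower law says that for any tower of field extensions F ⊂ K ⊂ L with finite degrees, [L:F] = [L:K] · [K:F]. Here this gives [L:F] = 6 · 24 = 144.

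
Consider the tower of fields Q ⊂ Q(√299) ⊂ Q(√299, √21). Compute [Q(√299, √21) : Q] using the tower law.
[Q(√299, √21) : Q] = 4

[Q(√299):Q] = 2 (min poly x^2 - 299, irreducible since 299 is squarefree > 1). For the top step, suppose √21 ∈ Q(√299), say √21 = c + d√299 with c, d ∈ Q. Squaring: 21 = c^2 + 299d^2 + 2cd√299. Since √299 ∉ Q this forces 2cd = 0. If d = 0 then √21 = c ∈ Q, contradicting 21 squarefree > 1. If c = 0 then 21 = 299d^2, so 299·21 = (299d)^2 is a perfect square in Q — but 299·21 = 6279 is not a perfect square (since 299 and 21 are distinct squarefree integers). Contradiction. Hence √21 ∉ Q(√299), so x^2 - 21 stays irreducible over Q(√299) and [Q(√299, √21) : Q(√299)] = 2. By the tower law, [Q(√299, √21) : Q] = 2 · 2 = 4.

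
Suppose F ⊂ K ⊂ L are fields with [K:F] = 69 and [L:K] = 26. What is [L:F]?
[L:F] = 1794

The tower law says that for any tower of field extensions F ⊂ K ⊂ L with finite degrees, [L:F] = [L:K] · [K:F]. Here this gives [L:F] = 26 · 69 = 1794.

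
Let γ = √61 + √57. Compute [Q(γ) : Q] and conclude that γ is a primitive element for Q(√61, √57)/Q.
[Q(γ) : Q] = 4 (equivalently, Q(γ) = Q(√61, √57))

Obviously Q(γ) ⊆ Q(√61, √57), and [Q(√61, √57):Q] = 4 (since 61, 57 are distinct squarefree integers > 1 with 3477 not a perfect square). To show equality we compute the minimal polynomial of γ. From γ = √61 + √57: γ^2 = 61 + 2√(3477) + 57 = 118 + 2√(3477), so γ^2 - 118 = 2√(3477); squaring, (γ^2 - 118)^2 = 4·3477, i.e. γ^4 - 236γ^2 + 13924 - 13908 = 0, i.e. γ^4 - 236γ^2 + 16 = 0. So γ is a root of x^4 - 236x^2 + 16. This polynomial is irreducible over Q: it has no rational root (each ±√61 ± √57 is irrational), and any factorization into two quadratics over Q would force √(3477) ∈ Q (pairing opposite roots) or √61, √57 ∈ Q (other pairings), all impossible. Hence [Q(γ):Q] = 4 = [Q(√61, √57):Q], so Q(γ) = Q(√61, √57).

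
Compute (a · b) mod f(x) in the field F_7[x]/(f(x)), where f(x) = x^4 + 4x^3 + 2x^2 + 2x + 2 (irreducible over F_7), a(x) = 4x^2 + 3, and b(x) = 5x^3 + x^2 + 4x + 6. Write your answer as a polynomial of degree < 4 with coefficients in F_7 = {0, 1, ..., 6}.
a · b ≡ x^3 + 6x^2 + 5x + 2 (mod f(x))

Multiply in F_7[x]: a(x)·b(x) = (4x^2 + 3)·(5x^3 + x^2 + 4x + 6) = 6x^5 + 4x^4 + 3x^3 + 6x^2 + 5x + 4. This has degree ≥ 4, so divide by f(x) over F_7: 6x^5 + 4x^4 + 3x^3 + 6x^2 + 5x + 4 = (6x + 1)·(x^4 + 4x^3 + 2x^2 + 2x + 2) + (x^3 + 6x^2 + 5x + 2). Hence a·b ≡ x^3 + 6x^2 + 5x + 2 (mod f). (F_7[x]/(f) is a field with 7^4 = 2401 elements since f is irreducible of degree 4.)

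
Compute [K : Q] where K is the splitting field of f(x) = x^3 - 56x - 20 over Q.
[K : Q] = 6

By the rational root test, any rational root of the monic integer polynomial f(x) = x^3 - 56x - 20 must be an integer dividing the constant term -20, i.e. one of ±{1, 2, 4, 5, 10, 20}. Evaluating: f(1) = -75, f(-1) = 35, f(2) = -124, f(-2) = 84, f(4) = -180, f(-4) = 140, f(5) = -175, f(-5) = 135, f(10) = 420, f(-10) = -460, f(20) = 6860, f(-20) = -6900; none is 0, so f has no rational root and is therefore irreducible over Q (a cubic with no linear factor over a field is irreducible). For an irreducible cubic, the Galois group is A_3 or S_3 according as the discriminant disc(f) = -4a^3 - 27b^2 = -4·(-56)^3 - 27·(-20)^2 = 691664 is or is not a square in Q. Here disc(f) = 691664 is not a perfect square in Q, so the Galois group of f over Q is not contained in A_3 and must be all of S_3. The splitting field has degree |S_3| = 6 over Q, so [K : Q] = 6.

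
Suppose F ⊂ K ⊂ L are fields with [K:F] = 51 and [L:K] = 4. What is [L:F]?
[L:F] = 204

The tower law says that for any tower of field extensions F ⊂ K ⊂ L with finite degrees, [L:F] = [L:K] · [K:F]. Here this gives [L:F] = 4 · 51 = 204.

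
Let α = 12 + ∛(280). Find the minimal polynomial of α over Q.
m_α(x) = x^3 - 36x^2 + 432x - 2008

Set β = α - 12 = ∛(280), so β^3 = 280. Then (α - 12)^3 - 280 = 0, i.e. α is a root of g(x) = (x - 12)^3 - 280 = x^3 - 36x^2 + 432x - 2008. Since g(x) = h(x - 12) where h(x) = x^3 - 280, and h is irreducible over Q (because 280 is not a perfect cube, so h has no rational root, and a monic cubic with no rational root is irreducible), g is also irreducible (irreducibility is preserved under the substitution x → x - 12). Hence m_α(x) = x^3 - 36x^2 + 432x - 2008.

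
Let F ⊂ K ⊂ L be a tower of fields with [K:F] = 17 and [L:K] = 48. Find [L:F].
[L:F] = 816

The tower law says that for any tower of field extensions F ⊂ K ⊂ L with finite degrees, [L:F] = [L:K] · [K:F]. Here this gives [L:F] = 48 · 17 = 816.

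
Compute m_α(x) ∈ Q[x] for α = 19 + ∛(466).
m_α(x) = x^3 - 57x^2 + 1083x - 7325

Set β = α - 19 = ∛(466), so β^3 = 466. Then (α - 19)^3 - 466 = 0, i.e. α is a root of g(x) = (x - 19)^3 - 466 = x^3 - 57x^2 + 1083x - 7325. Since g(x) = h(x - 19) where h(x) = x^3 - 466, and h is irreducible over Q (because 466 is not a perfect cube, so h has no rational root, and a monic cubic with no rational root is irreducible), g is also irreducible (irreducibility is preserved under the substitution x → x - 19). Hence m_α(x) = x^3 - 57x^2 + 1083x - 7325.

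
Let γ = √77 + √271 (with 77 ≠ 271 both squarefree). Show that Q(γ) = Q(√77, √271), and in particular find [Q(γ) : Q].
[Q(γ) : Q] = 4 (equivalently, Q(γ) = Q(√77, √271))

Obviously Q(γ) ⊆ Q(√77, √271), and [Q(√77, √271):Q] = 4 (since 77, 271 are distinct squarefree integers > 1 with 20867 not a perfect square). To show equality we compute the minimal polynomial of γ. From γ = √77 + √271: γ^2 = 77 + 2√(20867) + 271 = 348 + 2√(20867), so γ^2 - 348 = 2√(20867); squaring, (γ^2 - 348)^2 = 4·20867, i.e. γ^4 - 696γ^2 + 121104 - 83468 = 0, i.e. γ^4 - 696γ^2 + 37636 = 0. So γ is a root of x^4 - 696x^2 + 37636. This polynomial is irreducible over Q: it has no rational root (each ±√77 ± √271 is irrational), and any factorization into two quadratics over Q would force √(20867) ∈ Q (pairing opposite roots) or √77, √271 ∈ Q (other pairings), all impossible. Hence [Q(γ):Q] = 4 = [Q(√77, √271):Q], so Q(γ) = Q(√77, √271).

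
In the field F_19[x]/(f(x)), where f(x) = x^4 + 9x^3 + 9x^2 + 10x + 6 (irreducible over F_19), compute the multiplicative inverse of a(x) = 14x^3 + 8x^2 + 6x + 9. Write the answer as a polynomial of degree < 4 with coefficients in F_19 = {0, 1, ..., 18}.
a(x)^(-1) ≡ 14x^3 + 17x^2 + 5x + 7 (mod f(x))

Since f is irreducible over F_19, F_19[x]/(f) is a field and a(x) ≠ 0 has an inverse. Apply the extended Euclidean algorithm to f(x) and a(x) in F_19[x]: f(x) = (15x + 7)·a(x) + (15x^2 + 4x);  a(x) = (6x + 4)·(15x^2 + 4x) + (9x + 9);  (15x^2 + 4x) = (8x + 3)·(9x + 9) + (11). The last nonzero remainder is the constant 11 = gcd(f, a) in F_19. Back-substituting through the division chain expresses 11 = s(x)·a(x) + t(x)·f(x) with s(x) ≡ 2x^3 + 16x^2 + 17x + 1 (mod f), so (2x^3 + 16x^2 + 17x + 1)·a(x) ≡ 11 (mod f). Multiplying by 11^(-1) ≡ 7 in F_19 gives a(x)^(-1) ≡ 7·(2x^3 + 16x^2 + 17x + 1) ≡ 14x^3 + 17x^2 + 5x + 7 (mod f). Check: (14x^3 + 8x^2 + 6x + 9)·(14x^3 + 17x^2 + 5x + 7) = 6x^6 + 8x^5 + 5x^4 + 5x^3 + 11x^2 + 11x + 6 ≡ 1 (mod x^4 + 9x^3 + 9x^2 + 10x + 6).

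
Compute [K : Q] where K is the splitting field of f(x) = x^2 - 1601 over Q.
[K : Q] = 2

f(x) = x^2 - 1601 factors as (x - √1601)(x + √1601). The splitting field is K = Q(√1601). Since 1601 is squarefree and > 1, it is not a perfect square, so x^2 - 1601 is irreducible over Q and [Q(√1601) : Q] = 2. Hence [K : Q] = 2.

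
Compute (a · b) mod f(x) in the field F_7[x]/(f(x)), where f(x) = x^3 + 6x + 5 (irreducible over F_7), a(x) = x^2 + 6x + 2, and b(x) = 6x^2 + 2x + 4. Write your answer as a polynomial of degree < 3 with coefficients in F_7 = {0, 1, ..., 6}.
a · b ≡ 6x^2 + x (mod f(x))

Multiply in F_7[x]: a(x)·b(x) = (x^2 + 6x + 2)·(6x^2 + 2x + 4) = 6x^4 + 3x^3 + 1. This has degree ≥ 3, so divide by f(x) over F_7: 6x^4 + 3x^3 + 1 = (6x + 3)·(x^3 + 6x + 5) + (6x^2 + x). Hence a·b ≡ 6x^2 + x (mod f). (F_7[x]/(f) is a field with 7^3 = 343 elements since f is irreducible of degree 3.)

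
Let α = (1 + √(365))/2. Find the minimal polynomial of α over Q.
m_α(x) = x^2 - x - 91

From 2α - 1 = √(365), squaring gives (2α - 1)^2 = 365, i.e. 4α^2 - 4α + 1 = 365, so α^2 - α + (1 - 365)/4 = 0. Since 365 ≡ 1 (mod 4), (1 - 365)/4 = -91 ∈ Z. The polynomial x^2 - x - 91 has discriminant 1 - 4·(-91) = 365, which is not a perfect square in Q (d = 365 is squarefree and ≠ 1), so x^2 - x - 91 is irreducible over Q. It is the minimal polynomial of α.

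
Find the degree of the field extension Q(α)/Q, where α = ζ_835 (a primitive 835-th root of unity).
[Q(α):Q] = 664

The minimal polynomial of ζ_835 over Q is the 835-th cyclotomic polynomial Φ_835(x), which is irreducible over Q and has degree φ(835) = 664. Hence [Q(α):Q] = φ(835) = 664.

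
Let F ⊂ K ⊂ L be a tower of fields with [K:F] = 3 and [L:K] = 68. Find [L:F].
[L:F] = 204

The tower law says that for any tower of field extensions F ⊂ K ⊂ L with finite degrees, [L:F] = [L:K] · [K:F]. Here this gives [L:F] = 68 · 3 = 204.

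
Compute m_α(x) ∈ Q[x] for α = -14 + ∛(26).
m_α(x) = x^3 + 42x^2 + 588x + 2718

Set β = α + 14 = ∛(26), so β^3 = 26. Then (α + 14)^3 - 26 = 0, i.e. α is a root of g(x) = (x + 14)^3 - 26 = x^3 + 42x^2 + 588x + 2718. Since g(x) = h(x + 14) where h(x) = x^3 - 26, and h is irreducible over Q (because 26 is not a perfect cube, so h has no rational root, and a monic cubic with no rational root is irreducible), g is also irreducible (irreducibility is preserved under the substitution x → x + 14). Hence m_α(x) = x^3 + 42x^2 + 588x + 2718.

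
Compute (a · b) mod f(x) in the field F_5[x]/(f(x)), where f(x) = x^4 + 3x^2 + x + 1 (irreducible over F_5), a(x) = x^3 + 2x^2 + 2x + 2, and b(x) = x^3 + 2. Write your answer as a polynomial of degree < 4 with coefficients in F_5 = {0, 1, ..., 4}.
a · b ≡ 2x^3 + 4x^2 + 3x (mod f(x))

Multiply in F_5[x]: a(x)·b(x) = (x^3 + 2x^2 + 2x + 2)·(x^3 + 2) = x^6 + 2x^5 + 2x^4 + 4x^3 + 4x^2 + 4x + 4. This has degree ≥ 4, so divide by f(x) over F_5: x^6 + 2x^5 + 2x^4 + 4x^3 + 4x^2 + 4x + 4 = (x^2 + 2x + 4)·(x^4 + 3x^2 + x + 1) + (2x^3 + 4x^2 + 3x). Hence a·b ≡ 2x^3 + 4x^2 + 3x (mod f). (F_5[x]/(f) is a field with 5^4 = 625 elements since f is irreducible of degree 4.)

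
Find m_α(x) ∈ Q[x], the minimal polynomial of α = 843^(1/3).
m_α(x) = x^3 - 843

α satisfies α^3 = 843, so x^3 - 843 annihilates α. By the rational root test, a rational root p/q (in lowest terms) of x^3 - 843 would satisfy p^3 = 843 q^3, forcing q = 1 and p^3 = 843; but 843 is not a perfect cube, contradiction. A monic cubic over Q with no rational root is irreducible (any nontrivial factorization would include a linear factor). Hence x^3 - 843 is the minimal polynomial of α, and in particular [Q(α):Q] = 3.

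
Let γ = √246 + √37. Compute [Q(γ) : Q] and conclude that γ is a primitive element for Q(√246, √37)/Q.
[Q(γ) : Q] = 4 (equivalently, Q(γ) = Q(√246, √37))

Obviously Q(γ) ⊆ Q(√246, √37), and [Q(√246, √37):Q] = 4 (since 246, 37 are distinct squarefree integers > 1 with 9102 not a perfect square). To show equality we compute the minimal polynomial of γ. From γ = √246 + √37: γ^2 = 246 + 2√(9102) + 37 = 283 + 2√(9102), so γ^2 - 283 = 2√(9102); squaring, (γ^2 - 283)^2 = 4·9102, i.e. γ^4 - 566γ^2 + 80089 - 36408 = 0, i.e. γ^4 - 566γ^2 + 43681 = 0. So γ is a root of x^4 - 566x^2 + 43681. This polynomial is irreducible over Q: it has no rational root (each ±√246 ± √37 is irrational), and any factorization into two quadratics over Q would force √(9102) ∈ Q (pairing opposite roots) or √246, √37 ∈ Q (other pairings), all impossible. Hence [Q(γ):Q] = 4 = [Q(√246, √37):Q], so Q(γ) = Q(√246, √37).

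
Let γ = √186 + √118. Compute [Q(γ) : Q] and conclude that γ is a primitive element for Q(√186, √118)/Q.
[Q(γ) : Q] = 4 (equivalently, Q(γ) = Q(√186, √118))

Obviously Q(γ) ⊆ Q(√186, √118), and [Q(√186, √118):Q] = 4 (since 186, 118 are distinct squarefree integers > 1 with 21948 not a perfect square). To show equality we compute the minimal polynomial of γ. From γ = √186 + √118: γ^2 = 186 + 2√(21948) + 118 = 304 + 2√(21948), so γ^2 - 304 = 2√(21948); squaring, (γ^2 - 304)^2 = 4·21948, i.e. γ^4 - 608γ^2 + 92416 - 87792 = 0, i.e. γ^4 - 608γ^2 + 4624 = 0. So γ is a root of x^4 - 608x^2 + 4624. This polynomial is irreducible over Q: it has no rational root (each ±√186 ± √118 is irrational), and any factorization into two quadratics over Q would force √(21948) ∈ Q (pairing opposite roots) or √186, √118 ∈ Q (other pairings), all impossible. Hence [Q(γ):Q] = 4 = [Q(√186, √118):Q], so Q(γ) = Q(√186, √118).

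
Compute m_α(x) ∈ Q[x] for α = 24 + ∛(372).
m_α(x) = x^3 - 72x^2 + 1728x - 14196

Set β = α - 24 = ∛(372), so β^3 = 372. Then (α - 24)^3 - 372 = 0, i.e. α is a root of g(x) = (x - 24)^3 - 372 = x^3 - 72x^2 + 1728x - 14196. Since g(x) = h(x - 24) where h(x) = x^3 - 372, and h is irreducible over Q (because 372 is not a perfect cube, so h has no rational root, and a monic cubic with no rational root is irreducible), g is also irreducible (irreducibility is preserved under the substitution x → x - 24). Hence m_α(x) = x^3 - 72x^2 + 1728x - 14196.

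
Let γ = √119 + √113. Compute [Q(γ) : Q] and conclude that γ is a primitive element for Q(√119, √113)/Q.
[Q(γ) : Q] = 4 (equivalently, Q(γ) = Q(√119, √113))

Obviously Q(γ) ⊆ Q(√119, √113), and [Q(√119, √113):Q] = 4 (since 119, 113 are distinct squarefree integers > 1 with 13447 not a perfect square). To show equality we compute the minimal polynomial of γ. From γ = √119 + √113: γ^2 = 119 + 2√(13447) + 113 = 232 + 2√(13447), so γ^2 - 232 = 2√(13447); squaring, (γ^2 - 232)^2 = 4·13447, i.e. γ^4 - 464γ^2 + 53824 - 53788 = 0, i.e. γ^4 - 464γ^2 + 36 = 0. So γ is a root of x^4 - 464x^2 + 36. This polynomial is irreducible over Q: it has no rational root (each ±√119 ± √113 is irrational), and any factorization into two quadratics over Q would force √(13447) ∈ Q (pairing opposite roots) or √119, √113 ∈ Q (other pairings), all impossible. Hence [Q(γ):Q] = 4 = [Q(√119, √113):Q], so Q(γ) = Q(√119, √113).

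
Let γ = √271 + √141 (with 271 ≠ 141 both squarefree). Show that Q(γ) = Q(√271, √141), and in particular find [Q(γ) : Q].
[Q(γ) : Q] = 4 (equivalently, Q(γ) = Q(√271, √141))

Obviously Q(γ) ⊆ Q(√271, √141), and [Q(√271, √141):Q] = 4 (since 271, 141 are distinct squarefree integers > 1 with 38211 not a perfect square). To show equality we compute the minimal polynomial of γ. From γ = √271 + √141: γ^2 = 271 + 2√(38211) + 141 = 412 + 2√(38211), so γ^2 - 412 = 2√(38211); squaring, (γ^2 - 412)^2 = 4·38211, i.e. γ^4 - 824γ^2 + 169744 - 152844 = 0, i.e. γ^4 - 824γ^2 + 16900 = 0. So γ is a root of x^4 - 824x^2 + 16900. This polynomial is irreducible over Q: it has no rational root (each ±√271 ± √141 is irrational), and any factorization into two quadratics over Q would force √(38211) ∈ Q (pairing opposite roots) or √271, √141 ∈ Q (other pairings), all impossible. Hence [Q(γ):Q] = 4 = [Q(√271, √141):Q], so Q(γ) = Q(√271, √141).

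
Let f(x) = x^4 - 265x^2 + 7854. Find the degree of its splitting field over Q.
[K : Q] = 4

Solving the quadratic in x^2: x^2 = (265 ± √(265^2 - 4·7854))/2 = (265 ± √38809)/2 = (265 ± 197)/2, giving x^2 = 231 or x^2 = 34. So f(x) = (x^2 - 231)(x^2 - 34) and the roots of f are ±√231, ±√34. Hence the splitting field is K = Q(√231, √34). Since 231 and 34 are distinct squarefree integers > 1, their product 7854 is not a perfect square, so √34 ∉ Q(√231). By the tower law [K:Q] = [Q(√231,√34):Q(√231)] · [Q(√231):Q] = 2 · 2 = 4.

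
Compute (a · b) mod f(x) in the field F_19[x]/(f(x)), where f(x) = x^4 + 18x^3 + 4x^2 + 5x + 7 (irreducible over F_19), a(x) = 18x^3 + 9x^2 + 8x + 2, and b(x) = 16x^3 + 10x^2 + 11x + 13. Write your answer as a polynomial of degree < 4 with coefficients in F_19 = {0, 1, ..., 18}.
a · b ≡ 5x^3 + 15x^2 + 15x + 1 (mod f(x))

Multiply in F_19[x]: a(x)·b(x) = (18x^3 + 9x^2 + 8x + 2)·(16x^3 + 10x^2 + 11x + 13) = 3x^6 + x^5 + 17x^4 + 8x^3 + 16x^2 + 12x + 7. This has degree ≥ 4, so divide by f(x) over F_19: 3x^6 + x^5 + 17x^4 + 8x^3 + 16x^2 + 12x + 7 = (3x^2 + 4x + 9)·(x^4 + 18x^3 + 4x^2 + 5x + 7) + (5x^3 + 15x^2 + 15x + 1). Hence a·b ≡ 5x^3 + 15x^2 + 15x + 1 (mod f). (F_19[x]/(f) is a field with 19^4 = 130321 elements since f is irreducible of degree 4.)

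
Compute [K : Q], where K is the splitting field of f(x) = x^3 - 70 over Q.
[K : Q] = 6

The roots of x^3 - 70 are ∛70, ω∛70, ω^2∛70 where ω = e^(2πi/3) is a primitive cube root of unity, so K = Q(∛70, ω). Now [Q(∛70):Q] = 3 (since 70 is not a perfect cube, x^3 - 70 is irreducible) and [Q(ω):Q] = 2. Both 2 and 3 divide [K:Q], and [K:Q] ≤ 3·2 = 6, so [K:Q] = 6. (Equivalently: Q(∛70) ⊂ R but ω ∉ R, so [K : Q(∛70)] = 2.)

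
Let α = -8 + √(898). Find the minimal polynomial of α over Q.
m_α(x) = x^2 + 16x - 834

From α + 8 = √(898), squaring gives (α + 8)^2 = 898, i.e. α^2 + 16α + 64 = 898, so α^2 + 16α - 834 = 0. The discriminant of x^2 + 16x - 834 is (16)^2 - 4·(-834) = 256 + 3336 = 3592, and 4·(898) is not a perfect square in Q since 898 is squarefree and ≠ 1. Hence x^2 + 16x - 834 is irreducible over Q and is the minimal polynomial of α.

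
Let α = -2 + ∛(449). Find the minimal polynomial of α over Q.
m_α(x) = x^3 + 6x^2 + 12x - 441

Set β = α + 2 = ∛(449), so β^3 = 449. Then (α + 2)^3 - 449 = 0, i.e. α is a root of g(x) = (x + 2)^3 - 449 = x^3 + 6x^2 + 12x - 441. Since g(x) = h(x + 2) where h(x) = x^3 - 449, and h is irreducible over Q (because 449 is not a perfect cube, so h has no rational root, and a monic cubic with no rational root is irreducible), g is also irreducible (irreducibility is preserved under the substitution x → x + 2). Hence m_α(x) = x^3 + 6x^2 + 12x - 441.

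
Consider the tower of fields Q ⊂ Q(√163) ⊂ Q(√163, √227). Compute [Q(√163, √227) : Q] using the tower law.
[Q(√163, √227) : Q] = 4

[Q(√163):Q] = 2 (min poly x^2 - 163, irreducible since 163 is squarefree > 1). For the top step, suppose √227 ∈ Q(√163), say √227 = c + d√163 with c, d ∈ Q. Squaring: 227 = c^2 + 163d^2 + 2cd√163. Since √163 ∉ Q this forces 2cd = 0. If d = 0 then √227 = c ∈ Q, contradicting 227 squarefree > 1. If c = 0 then 227 = 163d^2, so 163·227 = (163d)^2 is a perfect square in Q — but 163·227 = 37001 is not a perfect square (since 163 and 227 are distinct squarefree integers). Contradiction. Hence √227 ∉ Q(√163), so x^2 - 227 stays irreducible over Q(√163) and [Q(√163, √227) : Q(√163)] = 2. By the tower law, [Q(√163, √227) : Q] = 2 · 2 = 4.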